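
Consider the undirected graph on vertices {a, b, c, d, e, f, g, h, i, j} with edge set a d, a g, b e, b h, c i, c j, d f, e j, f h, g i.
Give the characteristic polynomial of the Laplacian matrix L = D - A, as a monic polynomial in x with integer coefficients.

Each diagonal entry of L is the vertex degree and each off-diagonal entry is -1 where an edge is present, 0 otherwise; in the order [a, b, c, d, e, f, g, h, i, j] the diagonal is [2, 2, 2, 2, 2, 2, 2, 2, 2, 2]. L has integer entries, so p(x) = det(xI - L) has integer coefficients. Expanding the determinant yields x^10 - 20x^9 + 170x^8 - 800x^7 + 2275x^6 - 4004x^5 + 4290x^4 - 2640x^3 + 825x^2 - 100x. Since p(0) = det(-L) = 0, x divides p(x). By the matrix-tree theorem the graph has (1/10) * product of the nonzero eigenvalues = 10 spanning trees.

x^10 - 20x^9 + 170x^8 - 800x^7 + 2275x^6 - 4004x^5 + 4290x^4 - 2640x^3 + 825x^2 - 100x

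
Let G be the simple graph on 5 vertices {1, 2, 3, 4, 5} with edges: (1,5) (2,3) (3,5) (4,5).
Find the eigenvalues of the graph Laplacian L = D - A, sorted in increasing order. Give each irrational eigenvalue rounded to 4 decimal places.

With the vertex order [1, 2, 3, 4, 5], the degrees are [1, 1, 2, 1, 3], giving D = diag(1, 1, 2, 1, 3) and L = D - A. The multiplicity of 0 as a Laplacian eigenvalue equals the number of connected components. The single zero eigenvalue shows the graph is connected.

[0, 0.5188, 1, 2.3111, 4.1701]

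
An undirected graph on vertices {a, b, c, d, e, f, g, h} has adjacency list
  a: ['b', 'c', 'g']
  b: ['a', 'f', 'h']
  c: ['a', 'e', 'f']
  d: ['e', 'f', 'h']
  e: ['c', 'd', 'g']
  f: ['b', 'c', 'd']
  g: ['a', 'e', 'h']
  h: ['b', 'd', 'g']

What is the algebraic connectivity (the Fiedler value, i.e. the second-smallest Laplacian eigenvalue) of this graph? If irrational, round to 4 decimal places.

Reading degrees in the order [a, b, c, d, e, f, g, h] gives [3, 3, 3, 3, 3, 3, 3, 3]; set D = diag(3, 3, 3, 3, 3, 3, 3, 3) and form L = D - A. The sorted Laplacian eigenvalues are [0, 2, 2, 2, 4, 4, 4, 6]; the algebraic connectivity is the second entry, 2. The eigenvalues sum to 24, which equals trace(L) = 2|E|.

2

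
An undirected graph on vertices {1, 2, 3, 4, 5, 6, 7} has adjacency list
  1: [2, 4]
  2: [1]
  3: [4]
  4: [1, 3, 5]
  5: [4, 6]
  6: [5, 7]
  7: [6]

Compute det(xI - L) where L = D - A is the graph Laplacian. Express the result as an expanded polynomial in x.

x^7 - 12x^6 + 54x^5 - 114x^4 + 115x^3 - 50x^2 + 7x

Reading degrees in the order [1, 2, 3, 4, 5, 6, 7] gives [2, 1, 1, 3, 2, 2, 1]; set D = diag(2, 1, 1, 3, 2, 2, 1) and form L = D - A. Computing det(xI - L) by cofactor expansion (or equivalently via sum-over-permutations) gives x^7 - 12x^6 + 54x^5 - 114x^4 + 115x^3 - 50x^2 + 7x. The coefficient of x^6 equals -trace(L) = -12, matching the sum of degrees. The largest eigenvalue, 4.3342, is at most the vertex count 7.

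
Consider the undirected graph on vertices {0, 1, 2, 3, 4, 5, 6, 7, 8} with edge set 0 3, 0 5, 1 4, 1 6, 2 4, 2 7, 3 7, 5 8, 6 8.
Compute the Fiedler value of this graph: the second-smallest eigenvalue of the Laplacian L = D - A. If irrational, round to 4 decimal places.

0.4679

With the vertex order [0, 1, 2, 3, 4, 5, 6, 7, 8], the degrees are [2, 2, 2, 2, 2, 2, 2, 2, 2], giving D = diag(2, 2, 2, 2, 2, 2, 2, 2, 2) and L = D - A. Computing the eigenvalues of L and sorting gives [0, 0.4679, 0.4679, 1.6527, 1.6527, 3, 3, 3.8794, 3.8794]. The Fiedler value lambda_2 = 0.4679 is strictly positive, so the graph is connected. The largest eigenvalue, 3.8794, is at most the vertex count 9.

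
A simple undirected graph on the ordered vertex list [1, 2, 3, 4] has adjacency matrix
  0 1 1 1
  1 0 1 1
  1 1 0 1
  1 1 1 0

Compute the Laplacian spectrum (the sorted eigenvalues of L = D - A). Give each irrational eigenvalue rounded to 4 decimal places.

[0, 4, 4, 4]

With the vertex order [1, 2, 3, 4], the degrees are [3, 3, 3, 3], giving D = diag(3, 3, 3, 3) and L = D - A. The multiplicity of 0 as a Laplacian eigenvalue equals the number of connected components. The single zero eigenvalue shows the graph is connected.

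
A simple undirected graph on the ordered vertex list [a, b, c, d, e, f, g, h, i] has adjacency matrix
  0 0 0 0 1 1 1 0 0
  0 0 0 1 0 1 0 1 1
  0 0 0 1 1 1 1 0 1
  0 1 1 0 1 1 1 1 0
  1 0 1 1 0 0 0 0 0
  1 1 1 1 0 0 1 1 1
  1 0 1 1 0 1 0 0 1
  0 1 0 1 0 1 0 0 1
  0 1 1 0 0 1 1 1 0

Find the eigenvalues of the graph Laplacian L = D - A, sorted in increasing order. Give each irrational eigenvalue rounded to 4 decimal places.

With the vertex order [a, b, c, d, e, f, g, h, i], the degrees are [3, 4, 5, 6, 3, 7, 5, 4, 5], giving D = diag(3, 4, 5, 6, 3, 7, 5, 4, 5) and L = D - A. Since every row of L sums to 0, the all-ones vector is in the kernel and 0 is an eigenvalue. The single zero eigenvalue shows the graph is connected. The largest eigenvalue, 8.1504, is at most the vertex count 9. By the matrix-tree theorem the graph has (1/9) * product of the nonzero eigenvalues = 32280 spanning trees.

[0, 2.0086, 3.3604, 3.8890, 5, 5.5810, 6.3635, 7.6472, 8.1504]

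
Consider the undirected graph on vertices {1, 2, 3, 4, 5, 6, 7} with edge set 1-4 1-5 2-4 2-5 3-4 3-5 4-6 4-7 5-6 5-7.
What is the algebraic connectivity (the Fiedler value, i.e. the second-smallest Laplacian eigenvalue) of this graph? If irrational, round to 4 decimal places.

2

Reading degrees in the order [1, 2, 3, 4, 5, 6, 7] gives [2, 2, 2, 5, 5, 2, 2]; set D = diag(2, 2, 2, 5, 5, 2, 2) and form L = D - A. The sorted Laplacian eigenvalues are [0, 2, 2, 2, 2, 5, 7]; the algebraic connectivity is the second entry, 2. By the matrix-tree theorem the graph has (1/7) * product of the nonzero eigenvalues = 80 spanning trees.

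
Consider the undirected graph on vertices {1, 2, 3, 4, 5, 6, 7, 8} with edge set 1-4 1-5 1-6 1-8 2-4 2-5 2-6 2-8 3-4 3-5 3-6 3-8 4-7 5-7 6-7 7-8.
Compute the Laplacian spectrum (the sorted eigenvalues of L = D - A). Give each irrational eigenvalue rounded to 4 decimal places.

Each diagonal entry of L is the vertex degree and each off-diagonal entry is -1 where an edge is present, 0 otherwise; in the order [1, 2, 3, 4, 5, 6, 7, 8] the diagonal is [4, 4, 4, 4, 4, 4, 4, 4]. The multiplicity of 0 as a Laplacian eigenvalue equals the number of connected components. By the matrix-tree theorem the graph has (1/8) * product of the nonzero eigenvalues = 4096 spanning trees.

[0, 4, 4, 4, 4, 4, 4, 8]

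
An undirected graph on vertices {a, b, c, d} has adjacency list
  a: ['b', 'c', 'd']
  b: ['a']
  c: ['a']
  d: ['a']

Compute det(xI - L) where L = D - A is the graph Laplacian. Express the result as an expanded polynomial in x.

x^4 - 6x^3 + 9x^2 - 4x

Reading degrees in the order [a, b, c, d] gives [3, 1, 1, 1]; set D = diag(3, 1, 1, 1) and form L = D - A. L has integer entries, so p(x) = det(xI - L) has integer coefficients. Expanding the determinant yields x^4 - 6x^3 + 9x^2 - 4x. The constant term is 0 because L is singular (the all-ones vector lies in its kernel). There is one zero in the spectrum, matching the 1 component. The eigenvalues sum to 6, which equals trace(L) = 2|E|.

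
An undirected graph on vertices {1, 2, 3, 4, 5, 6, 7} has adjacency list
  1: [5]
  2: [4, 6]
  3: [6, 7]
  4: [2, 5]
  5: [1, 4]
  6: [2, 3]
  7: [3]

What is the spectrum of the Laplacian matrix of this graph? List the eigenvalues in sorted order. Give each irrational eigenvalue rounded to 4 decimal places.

[0, 0.1981, 0.7530, 1.5550, 2.4450, 3.2470, 3.8019]

With the vertex order [1, 2, 3, 4, 5, 6, 7], the degrees are [1, 2, 2, 2, 2, 2, 1], giving D = diag(1, 2, 2, 2, 2, 2, 1) and L = D - A. The multiplicity of 0 as a Laplacian eigenvalue equals the number of connected components. The single zero eigenvalue shows the graph is connected. By the matrix-tree theorem the graph has (1/7) * product of the nonzero eigenvalues = 1 spanning tree. There is one zero in the spectrum, matching the 1 component.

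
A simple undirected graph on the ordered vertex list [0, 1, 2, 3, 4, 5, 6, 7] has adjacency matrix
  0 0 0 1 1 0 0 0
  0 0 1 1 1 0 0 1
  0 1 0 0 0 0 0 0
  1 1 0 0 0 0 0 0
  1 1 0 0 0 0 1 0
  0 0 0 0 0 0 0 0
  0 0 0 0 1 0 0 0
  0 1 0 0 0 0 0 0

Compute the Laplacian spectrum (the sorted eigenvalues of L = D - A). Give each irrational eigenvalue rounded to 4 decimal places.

[0, 0, 0.5858, 1, 1, 2.5858, 3.4142, 5.4142]

With the vertex order [0, 1, 2, 3, 4, 5, 6, 7], the degrees are [2, 4, 1, 2, 3, 0, 1, 1], giving D = diag(2, 4, 1, 2, 3, 0, 1, 1) and L = D - A. Since every row of L sums to 0, the all-ones vector is in the kernel and 0 is an eigenvalue. The 2 zero eigenvalues correspond to the 2 connected components. The largest eigenvalue, 5.4142, is at most the vertex count 8. There are 2 zeros in the spectrum, matching the 2 components.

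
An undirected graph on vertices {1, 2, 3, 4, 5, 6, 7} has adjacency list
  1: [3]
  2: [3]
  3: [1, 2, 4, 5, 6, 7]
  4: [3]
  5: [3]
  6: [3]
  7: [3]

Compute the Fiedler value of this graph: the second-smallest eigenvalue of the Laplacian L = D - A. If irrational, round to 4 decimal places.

Reading degrees in the order [1, 2, 3, 4, 5, 6, 7] gives [1, 1, 6, 1, 1, 1, 1]; set D = diag(1, 1, 6, 1, 1, 1, 1) and form L = D - A. The smallest Laplacian eigenvalue is always 0. The next one, lambda_2 = 1, measures how hard the graph is to disconnect: larger values mean better connectivity. The eigenvalues sum to 12, which equals trace(L) = 2|E|.

1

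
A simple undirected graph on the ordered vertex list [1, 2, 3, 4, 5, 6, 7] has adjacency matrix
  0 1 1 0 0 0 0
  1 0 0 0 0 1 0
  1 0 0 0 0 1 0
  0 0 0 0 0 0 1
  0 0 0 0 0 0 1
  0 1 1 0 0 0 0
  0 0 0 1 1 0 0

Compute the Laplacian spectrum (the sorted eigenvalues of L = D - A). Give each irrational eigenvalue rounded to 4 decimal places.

Reading degrees in the order [1, 2, 3, 4, 5, 6, 7] gives [2, 2, 2, 1, 1, 2, 2]; set D = diag(2, 2, 2, 1, 1, 2, 2) and form L = D - A. Since every row of L sums to 0, the all-ones vector is in the kernel and 0 is an eigenvalue. The 2 zero eigenvalues correspond to the 2 connected components. The largest eigenvalue, 4, is at most the vertex count 7.

[0, 0, 1, 2, 2, 3, 4]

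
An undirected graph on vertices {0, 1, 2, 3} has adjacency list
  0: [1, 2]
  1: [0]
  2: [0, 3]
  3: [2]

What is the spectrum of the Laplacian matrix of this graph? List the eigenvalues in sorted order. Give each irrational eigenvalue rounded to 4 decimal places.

[0, 0.5858, 2, 3.4142]

With the vertex order [0, 1, 2, 3], the degrees are [2, 1, 2, 1], giving D = diag(2, 1, 2, 1) and L = D - A. Since every row of L sums to 0, the all-ones vector is in the kernel and 0 is an eigenvalue. The single zero eigenvalue shows the graph is connected. There is one zero in the spectrum, matching the 1 component. The largest eigenvalue, 3.4142, is at most the vertex count 4.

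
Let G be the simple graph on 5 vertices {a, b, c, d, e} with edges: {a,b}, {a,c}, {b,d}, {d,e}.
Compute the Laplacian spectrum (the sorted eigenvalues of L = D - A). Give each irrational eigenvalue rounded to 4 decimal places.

[0, 0.3820, 1.3820, 2.6180, 3.6180]

With the vertex order [a, b, c, d, e], the degrees are [2, 2, 1, 2, 1], giving D = diag(2, 2, 1, 2, 1) and L = D - A. The multiplicity of 0 as a Laplacian eigenvalue equals the number of connected components. The eigenvalues sum to 8, which equals trace(L) = 2|E|.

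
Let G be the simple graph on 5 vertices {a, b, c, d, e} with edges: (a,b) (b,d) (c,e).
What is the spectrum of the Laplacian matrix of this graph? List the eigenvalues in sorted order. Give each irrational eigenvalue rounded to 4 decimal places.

[0, 0, 1, 2, 3]

Reading degrees in the order [a, b, c, d, e] gives [1, 2, 1, 1, 1]; set D = diag(1, 2, 1, 1, 1) and form L = D - A. Since every row of L sums to 0, the all-ones vector is in the kernel and 0 is an eigenvalue. The 2 zero eigenvalues correspond to the 2 connected components. The eigenvalues sum to 6, which equals trace(L) = 2|E|.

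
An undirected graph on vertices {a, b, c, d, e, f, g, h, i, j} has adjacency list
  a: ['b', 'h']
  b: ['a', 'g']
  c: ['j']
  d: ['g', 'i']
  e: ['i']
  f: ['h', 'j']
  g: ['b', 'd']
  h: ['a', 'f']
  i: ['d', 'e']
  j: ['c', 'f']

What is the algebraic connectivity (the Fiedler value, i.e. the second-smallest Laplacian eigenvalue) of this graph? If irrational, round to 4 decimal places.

Each diagonal entry of L is the vertex degree and each off-diagonal entry is -1 where an edge is present, 0 otherwise; in the order [a, b, c, d, e, f, g, h, i, j] the diagonal is [2, 2, 1, 2, 1, 2, 2, 2, 2, 2]. The smallest Laplacian eigenvalue is always 0. The next one, lambda_2 = 0.0979, measures how hard the graph is to disconnect: larger values mean better connectivity. There is one zero in the spectrum, matching the 1 component.

0.0979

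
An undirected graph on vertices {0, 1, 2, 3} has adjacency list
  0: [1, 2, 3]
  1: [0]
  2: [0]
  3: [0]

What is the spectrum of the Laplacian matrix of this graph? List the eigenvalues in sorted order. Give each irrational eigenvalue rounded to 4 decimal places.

Each diagonal entry of L is the vertex degree and each off-diagonal entry is -1 where an edge is present, 0 otherwise; in the order [0, 1, 2, 3] the diagonal is [3, 1, 1, 1]. L is symmetric positive semidefinite, so every eigenvalue is real and nonnegative. The single zero eigenvalue shows the graph is connected. By the matrix-tree theorem the graph has (1/4) * product of the nonzero eigenvalues = 1 spanning tree. The eigenvalues sum to 6, which equals trace(L) = 2|E|.

[0, 1, 1, 4]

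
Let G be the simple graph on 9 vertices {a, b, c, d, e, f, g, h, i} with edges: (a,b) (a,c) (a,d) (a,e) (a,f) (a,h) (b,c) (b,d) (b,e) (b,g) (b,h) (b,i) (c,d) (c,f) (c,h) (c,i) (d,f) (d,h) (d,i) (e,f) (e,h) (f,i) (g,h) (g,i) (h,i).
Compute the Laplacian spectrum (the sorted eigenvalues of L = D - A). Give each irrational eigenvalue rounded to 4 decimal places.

With the vertex order [a, b, c, d, e, f, g, h, i], the degrees are [6, 7, 6, 6, 4, 5, 3, 7, 6], giving D = diag(6, 7, 6, 6, 4, 5, 3, 7, 6) and L = D - A. Diagonalising L (or applying a numerical eigensolver to the 9x9 matrix) gives the spectrum above. The eigenvalues sum to 50, which equals trace(L) = 2|E|. The largest eigenvalue, 8.6581, is at most the vertex count 9.

[0, 2.7187, 4.0514, 5.4694, 6.3881, 7, 7.7142, 8, 8.6581]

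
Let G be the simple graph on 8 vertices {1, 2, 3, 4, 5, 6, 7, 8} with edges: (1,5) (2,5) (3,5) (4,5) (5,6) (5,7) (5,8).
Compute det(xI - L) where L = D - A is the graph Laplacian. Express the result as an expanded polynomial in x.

Each diagonal entry of L is the vertex degree and each off-diagonal entry is -1 where an edge is present, 0 otherwise; in the order [1, 2, 3, 4, 5, 6, 7, 8] the diagonal is [1, 1, 1, 1, 7, 1, 1, 1]. The eigenvalues of L are [0, 1, 1, 1, 1, 1, 1, 8]; the characteristic polynomial is the product of (x - lambda_i), which multiplies out to x^8 - 14x^7 + 63x^6 - 140x^5 + 175x^4 - 126x^3 + 49x^2 - 8x. The coefficient of x^7 equals -trace(L) = -14, matching the sum of degrees. The eigenvalues sum to 14, which equals trace(L) = 2|E|.

x^8 - 14x^7 + 63x^6 - 140x^5 + 175x^4 - 126x^3 + 49x^2 - 8x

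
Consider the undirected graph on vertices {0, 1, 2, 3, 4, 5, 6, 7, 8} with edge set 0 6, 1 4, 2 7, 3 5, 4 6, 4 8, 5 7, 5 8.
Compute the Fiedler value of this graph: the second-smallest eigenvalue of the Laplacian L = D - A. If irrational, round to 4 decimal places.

With the vertex order [0, 1, 2, 3, 4, 5, 6, 7, 8], the degrees are [1, 1, 1, 1, 3, 3, 2, 2, 2], giving D = diag(1, 1, 1, 1, 3, 3, 2, 2, 2) and L = D - A. The smallest Laplacian eigenvalue is always 0. The next one, lambda_2 = 0.1729, measures how hard the graph is to disconnect: larger values mean better connectivity. There is one zero in the spectrum, matching the 1 component. The largest eigenvalue, 4.5231, is at most the vertex count 9.

0.1729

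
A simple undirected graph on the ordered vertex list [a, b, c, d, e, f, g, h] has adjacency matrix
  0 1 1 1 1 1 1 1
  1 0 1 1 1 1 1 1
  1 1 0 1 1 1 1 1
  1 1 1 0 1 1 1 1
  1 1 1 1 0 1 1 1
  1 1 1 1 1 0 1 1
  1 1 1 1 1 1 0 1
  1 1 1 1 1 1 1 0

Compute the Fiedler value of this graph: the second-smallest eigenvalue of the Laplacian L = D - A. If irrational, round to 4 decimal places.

8

Reading degrees in the order [a, b, c, d, e, f, g, h] gives [7, 7, 7, 7, 7, 7, 7, 7]; set D = diag(7, 7, 7, 7, 7, 7, 7, 7) and form L = D - A. The smallest Laplacian eigenvalue is always 0. The next one, lambda_2 = 8, measures how hard the graph is to disconnect: larger values mean better connectivity. The eigenvalues sum to 56, which equals trace(L) = 2|E|.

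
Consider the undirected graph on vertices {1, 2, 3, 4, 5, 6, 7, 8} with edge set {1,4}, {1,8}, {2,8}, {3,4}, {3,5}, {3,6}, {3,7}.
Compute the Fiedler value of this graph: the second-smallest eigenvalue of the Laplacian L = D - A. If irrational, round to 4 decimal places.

0.2023

Each diagonal entry of L is the vertex degree and each off-diagonal entry is -1 where an edge is present, 0 otherwise; in the order [1, 2, 3, 4, 5, 6, 7, 8] the diagonal is [2, 1, 4, 2, 1, 1, 1, 2]. The sorted Laplacian eigenvalues are [0, 0.2023, 1, 1, 1, 2.2472, 3.4527, 5.0979]; the algebraic connectivity is the second entry, 0.2023. The largest eigenvalue, 5.0979, is at most the vertex count 8.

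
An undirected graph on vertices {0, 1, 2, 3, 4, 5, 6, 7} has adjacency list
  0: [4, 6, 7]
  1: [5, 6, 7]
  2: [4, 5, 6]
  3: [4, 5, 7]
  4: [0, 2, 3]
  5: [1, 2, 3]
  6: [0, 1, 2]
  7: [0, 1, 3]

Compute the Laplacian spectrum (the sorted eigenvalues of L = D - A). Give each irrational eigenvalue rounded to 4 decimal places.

Each diagonal entry of L is the vertex degree and each off-diagonal entry is -1 where an edge is present, 0 otherwise; in the order [0, 1, 2, 3, 4, 5, 6, 7] the diagonal is [3, 3, 3, 3, 3, 3, 3, 3]. The multiplicity of 0 as a Laplacian eigenvalue equals the number of connected components. The single zero eigenvalue shows the graph is connected. The eigenvalues sum to 24, which equals trace(L) = 2|E|.

[0, 2, 2, 2, 4, 4, 4, 6]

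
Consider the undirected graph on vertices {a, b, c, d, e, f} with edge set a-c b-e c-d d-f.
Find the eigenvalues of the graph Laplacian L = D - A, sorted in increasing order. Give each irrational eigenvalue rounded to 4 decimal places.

[0, 0, 0.5858, 2, 2, 3.4142]

Each diagonal entry of L is the vertex degree and each off-diagonal entry is -1 where an edge is present, 0 otherwise; in the order [a, b, c, d, e, f] the diagonal is [1, 1, 2, 2, 1, 1]. Since every row of L sums to 0, the all-ones vector is in the kernel and 0 is an eigenvalue. The 2 zero eigenvalues correspond to the 2 connected components. The largest eigenvalue, 3.4142, is at most the vertex count 6. The eigenvalues sum to 8, which equals trace(L) = 2|E|.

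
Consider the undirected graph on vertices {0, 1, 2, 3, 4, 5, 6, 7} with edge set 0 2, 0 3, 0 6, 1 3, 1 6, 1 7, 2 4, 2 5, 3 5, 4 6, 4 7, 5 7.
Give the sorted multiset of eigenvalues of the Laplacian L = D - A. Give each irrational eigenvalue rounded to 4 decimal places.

[0, 2, 2, 2, 4, 4, 4, 6]

Each diagonal entry of L is the vertex degree and each off-diagonal entry is -1 where an edge is present, 0 otherwise; in the order [0, 1, 2, 3, 4, 5, 6, 7] the diagonal is [3, 3, 3, 3, 3, 3, 3, 3]. Since every row of L sums to 0, the all-ones vector is in the kernel and 0 is an eigenvalue. The single zero eigenvalue shows the graph is connected.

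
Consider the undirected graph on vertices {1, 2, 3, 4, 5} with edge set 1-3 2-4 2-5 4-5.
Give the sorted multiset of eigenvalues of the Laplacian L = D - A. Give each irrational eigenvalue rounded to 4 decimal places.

[0, 0, 2, 3, 3]

Reading degrees in the order [1, 2, 3, 4, 5] gives [1, 2, 1, 2, 2]; set D = diag(1, 2, 1, 2, 2) and form L = D - A. The multiplicity of 0 as a Laplacian eigenvalue equals the number of connected components. The 2 zero eigenvalues correspond to the 2 connected components. There are 2 zeros in the spectrum, matching the 2 components.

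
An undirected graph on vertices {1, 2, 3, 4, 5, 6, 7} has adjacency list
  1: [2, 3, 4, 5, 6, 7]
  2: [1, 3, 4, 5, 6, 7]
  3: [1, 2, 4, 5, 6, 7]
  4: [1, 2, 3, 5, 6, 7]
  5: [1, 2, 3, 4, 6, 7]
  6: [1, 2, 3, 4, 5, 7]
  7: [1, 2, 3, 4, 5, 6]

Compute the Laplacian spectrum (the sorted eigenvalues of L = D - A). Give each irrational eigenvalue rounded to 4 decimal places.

Reading degrees in the order [1, 2, 3, 4, 5, 6, 7] gives [6, 6, 6, 6, 6, 6, 6]; set D = diag(6, 6, 6, 6, 6, 6, 6) and form L = D - A. Diagonalising L (or applying a numerical eigensolver to the 7x7 matrix) gives the spectrum above. The single zero eigenvalue shows the graph is connected. By the matrix-tree theorem the graph has (1/7) * product of the nonzero eigenvalues = 16807 spanning trees.

[0, 7, 7, 7, 7, 7, 7]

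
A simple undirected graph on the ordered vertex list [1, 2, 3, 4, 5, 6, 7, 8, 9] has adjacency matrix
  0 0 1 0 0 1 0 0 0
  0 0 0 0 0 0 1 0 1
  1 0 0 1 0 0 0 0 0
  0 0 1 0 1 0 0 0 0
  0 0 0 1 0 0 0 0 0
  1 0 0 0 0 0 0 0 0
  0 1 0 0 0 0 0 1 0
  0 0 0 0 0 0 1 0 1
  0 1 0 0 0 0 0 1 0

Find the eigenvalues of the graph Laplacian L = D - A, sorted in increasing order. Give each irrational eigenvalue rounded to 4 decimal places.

[0, 0, 0.3820, 1.3820, 2, 2, 2.6180, 3.6180, 4]

Each diagonal entry of L is the vertex degree and each off-diagonal entry is -1 where an edge is present, 0 otherwise; in the order [1, 2, 3, 4, 5, 6, 7, 8, 9] the diagonal is [2, 2, 2, 2, 1, 1, 2, 2, 2]. The multiplicity of 0 as a Laplacian eigenvalue equals the number of connected components. The 2 zero eigenvalues correspond to the 2 connected components. There are 2 zeros in the spectrum, matching the 2 components. The largest eigenvalue, 4, is at most the vertex count 9.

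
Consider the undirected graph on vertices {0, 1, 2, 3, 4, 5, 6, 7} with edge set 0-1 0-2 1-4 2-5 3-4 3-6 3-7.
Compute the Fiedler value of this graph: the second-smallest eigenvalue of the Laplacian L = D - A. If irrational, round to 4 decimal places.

0.1667

Each diagonal entry of L is the vertex degree and each off-diagonal entry is -1 where an edge is present, 0 otherwise; in the order [0, 1, 2, 3, 4, 5, 6, 7] the diagonal is [2, 2, 2, 3, 2, 1, 1, 1]. Computing the eigenvalues of L and sorting gives [0, 0.1667, 0.7276, 1, 1.6353, 2.6729, 3.5643, 4.2332]. The Fiedler value lambda_2 = 0.1667 is strictly positive, so the graph is connected. By the matrix-tree theorem the graph has (1/8) * product of the nonzero eigenvalues = 1 spanning tree. The largest eigenvalue, 4.2332, is at most the vertex count 8.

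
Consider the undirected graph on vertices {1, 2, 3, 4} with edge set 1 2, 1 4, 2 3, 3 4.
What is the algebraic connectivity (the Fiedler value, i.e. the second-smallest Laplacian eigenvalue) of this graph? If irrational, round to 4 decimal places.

2

Each diagonal entry of L is the vertex degree and each off-diagonal entry is -1 where an edge is present, 0 otherwise; in the order [1, 2, 3, 4] the diagonal is [2, 2, 2, 2]. The sorted Laplacian eigenvalues are [0, 2, 2, 4]; the algebraic connectivity is the second entry, 2. The largest eigenvalue, 4, is at most the vertex count 4. The eigenvalues sum to 8, which equals trace(L) = 2|E|.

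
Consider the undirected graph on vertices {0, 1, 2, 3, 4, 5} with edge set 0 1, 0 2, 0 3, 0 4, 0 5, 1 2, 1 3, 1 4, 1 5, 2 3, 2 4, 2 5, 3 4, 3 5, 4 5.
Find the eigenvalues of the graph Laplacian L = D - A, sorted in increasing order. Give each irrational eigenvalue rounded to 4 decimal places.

[0, 6, 6, 6, 6, 6]

Reading degrees in the order [0, 1, 2, 3, 4, 5] gives [5, 5, 5, 5, 5, 5]; set D = diag(5, 5, 5, 5, 5, 5) and form L = D - A. The multiplicity of 0 as a Laplacian eigenvalue equals the number of connected components.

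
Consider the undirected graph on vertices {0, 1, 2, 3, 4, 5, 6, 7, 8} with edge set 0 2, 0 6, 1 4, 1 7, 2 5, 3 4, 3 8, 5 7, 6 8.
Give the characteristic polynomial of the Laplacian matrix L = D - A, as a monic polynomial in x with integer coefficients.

x^9 - 18x^8 + 135x^7 - 546x^6 + 1287x^5 - 1782x^4 + 1386x^3 - 540x^2 + 81x

With the vertex order [0, 1, 2, 3, 4, 5, 6, 7, 8], the degrees are [2, 2, 2, 2, 2, 2, 2, 2, 2], giving D = diag(2, 2, 2, 2, 2, 2, 2, 2, 2) and L = D - A. Computing det(xI - L) by cofactor expansion (or equivalently via sum-over-permutations) gives x^9 - 18x^8 + 135x^7 - 546x^6 + 1287x^5 - 1782x^4 + 1386x^3 - 540x^2 + 81x. The coefficient of x^8 equals -trace(L) = -18, matching the sum of degrees. The largest eigenvalue, 3.8794, is at most the vertex count 9.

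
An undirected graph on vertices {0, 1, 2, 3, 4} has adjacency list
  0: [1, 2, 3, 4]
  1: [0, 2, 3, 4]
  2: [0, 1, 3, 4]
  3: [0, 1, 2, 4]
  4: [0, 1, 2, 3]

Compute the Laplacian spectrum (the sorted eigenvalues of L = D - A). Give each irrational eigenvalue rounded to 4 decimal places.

[0, 5, 5, 5, 5]

Reading degrees in the order [0, 1, 2, 3, 4] gives [4, 4, 4, 4, 4]; set D = diag(4, 4, 4, 4, 4) and form L = D - A. The multiplicity of 0 as a Laplacian eigenvalue equals the number of connected components. By the matrix-tree theorem the graph has (1/5) * product of the nonzero eigenvalues = 125 spanning trees. The eigenvalues sum to 20, which equals trace(L) = 2|E|.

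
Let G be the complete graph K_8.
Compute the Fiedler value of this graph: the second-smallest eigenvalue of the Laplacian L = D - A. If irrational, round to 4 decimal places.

The graph has 8 vertices and degree multiset [7, 7, 7, 7, 7, 7, 7, 7]; D is the diagonal matrix of degrees and L = D - A. The smallest Laplacian eigenvalue is always 0. The next one, lambda_2 = 8, measures how hard the graph is to disconnect: larger values mean better connectivity. By the matrix-tree theorem the graph has (1/8) * product of the nonzero eigenvalues = 262144 spanning trees. The eigenvalues sum to 56, which equals trace(L) = 2|E|.

8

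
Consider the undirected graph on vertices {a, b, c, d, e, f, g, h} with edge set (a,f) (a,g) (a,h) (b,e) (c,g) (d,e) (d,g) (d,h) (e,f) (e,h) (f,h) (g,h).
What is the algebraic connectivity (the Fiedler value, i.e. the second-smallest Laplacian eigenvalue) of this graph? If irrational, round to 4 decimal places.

With the vertex order [a, b, c, d, e, f, g, h], the degrees are [3, 1, 1, 3, 4, 3, 4, 5], giving D = diag(3, 1, 1, 3, 4, 3, 4, 5) and L = D - A. Computing the eigenvalues of L and sorting gives [0, 0.6699, 1.0918, 2.4868, 3.2016, 5.1284, 5.2639, 6.1576]. The Fiedler value lambda_2 = 0.6699 is strictly positive, so the graph is connected. By the matrix-tree theorem the graph has (1/8) * product of the nonzero eigenvalues = 121 spanning trees.

0.6699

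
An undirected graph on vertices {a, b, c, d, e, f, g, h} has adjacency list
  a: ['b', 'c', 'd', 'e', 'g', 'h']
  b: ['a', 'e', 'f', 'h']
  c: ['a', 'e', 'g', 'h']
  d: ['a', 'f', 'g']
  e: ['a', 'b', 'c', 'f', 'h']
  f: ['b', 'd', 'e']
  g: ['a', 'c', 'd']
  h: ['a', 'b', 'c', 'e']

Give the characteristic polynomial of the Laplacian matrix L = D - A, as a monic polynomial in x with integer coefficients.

Reading degrees in the order [a, b, c, d, e, f, g, h] gives [6, 4, 4, 3, 5, 3, 3, 4]; set D = diag(6, 4, 4, 3, 5, 3, 3, 4) and form L = D - A. Computing det(xI - L) by cofactor expansion (or equivalently via sum-over-permutations) gives x^8 - 32x^7 + 428x^6 - 3094x^5 + 13018x^4 - 31776x^3 + 41531x^2 - 22384x. The coefficient of x^7 equals -trace(L) = -32, matching the sum of degrees. By the matrix-tree theorem the graph has (1/8) * product of the nonzero eigenvalues = 2798 spanning trees.

x^8 - 32x^7 + 428x^6 - 3094x^5 + 13018x^4 - 31776x^3 + 41531x^2 - 22384x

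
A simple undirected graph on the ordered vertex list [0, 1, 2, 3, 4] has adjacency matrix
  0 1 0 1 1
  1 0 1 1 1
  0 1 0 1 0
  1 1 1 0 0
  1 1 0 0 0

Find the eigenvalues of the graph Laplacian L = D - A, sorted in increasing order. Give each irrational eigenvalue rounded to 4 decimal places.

[0, 1.5858, 3, 4.4142, 5]

Reading degrees in the order [0, 1, 2, 3, 4] gives [3, 4, 2, 3, 2]; set D = diag(3, 4, 2, 3, 2) and form L = D - A. Diagonalising L (or applying a numerical eigensolver to the 5x5 matrix) gives the spectrum above. There is one zero in the spectrum, matching the 1 component.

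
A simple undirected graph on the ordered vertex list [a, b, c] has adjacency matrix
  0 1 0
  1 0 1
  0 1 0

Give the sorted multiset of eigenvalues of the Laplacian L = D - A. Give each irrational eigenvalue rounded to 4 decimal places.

[0, 1, 3]

Each diagonal entry of L is the vertex degree and each off-diagonal entry is -1 where an edge is present, 0 otherwise; in the order [a, b, c] the diagonal is [1, 2, 1]. The multiplicity of 0 as a Laplacian eigenvalue equals the number of connected components. The single zero eigenvalue shows the graph is connected. There is one zero in the spectrum, matching the 1 component.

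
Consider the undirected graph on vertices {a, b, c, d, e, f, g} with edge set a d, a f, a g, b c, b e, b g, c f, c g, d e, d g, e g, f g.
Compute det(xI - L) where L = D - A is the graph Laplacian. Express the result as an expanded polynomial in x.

Each diagonal entry of L is the vertex degree and each off-diagonal entry is -1 where an edge is present, 0 otherwise; in the order [a, b, c, d, e, f, g] the diagonal is [3, 3, 3, 3, 3, 3, 6]. Computing det(xI - L) by cofactor expansion (or equivalently via sum-over-permutations) gives x^7 - 24x^6 + 231x^5 - 1140x^4 + 3036x^3 - 4128x^2 + 2240x. Since p(0) = det(-L) = 0, x divides p(x). The largest eigenvalue, 7, is at most the vertex count 7. By the matrix-tree theorem the graph has (1/7) * product of the nonzero eigenvalues = 320 spanning trees.

x^7 - 24x^6 + 231x^5 - 1140x^4 + 3036x^3 - 4128x^2 + 2240x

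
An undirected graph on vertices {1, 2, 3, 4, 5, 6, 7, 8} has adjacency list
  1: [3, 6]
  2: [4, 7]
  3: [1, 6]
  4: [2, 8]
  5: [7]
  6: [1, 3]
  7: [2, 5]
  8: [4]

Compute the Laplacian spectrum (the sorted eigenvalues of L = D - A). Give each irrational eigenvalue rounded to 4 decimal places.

[0, 0, 0.3820, 1.3820, 2.6180, 3, 3, 3.6180]

With the vertex order [1, 2, 3, 4, 5, 6, 7, 8], the degrees are [2, 2, 2, 2, 1, 2, 2, 1], giving D = diag(2, 2, 2, 2, 1, 2, 2, 1) and L = D - A. L is symmetric positive semidefinite, so every eigenvalue is real and nonnegative. The 2 zero eigenvalues correspond to the 2 connected components.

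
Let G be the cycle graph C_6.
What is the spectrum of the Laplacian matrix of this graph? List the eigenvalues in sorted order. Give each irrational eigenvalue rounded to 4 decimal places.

The graph has 6 vertices and degree multiset [2, 2, 2, 2, 2, 2]; D is the diagonal matrix of degrees and L = D - A. Diagonalising L (or applying a numerical eigensolver to the 6x6 matrix) gives the spectrum above. The single zero eigenvalue shows the graph is connected. By the matrix-tree theorem the graph has (1/6) * product of the nonzero eigenvalues = 6 spanning trees.

[0, 1, 1, 3, 3, 4]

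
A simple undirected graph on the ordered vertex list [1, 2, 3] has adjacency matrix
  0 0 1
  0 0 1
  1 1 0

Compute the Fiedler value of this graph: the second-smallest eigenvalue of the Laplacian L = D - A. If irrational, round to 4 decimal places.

With the vertex order [1, 2, 3], the degrees are [1, 1, 2], giving D = diag(1, 1, 2) and L = D - A. The sorted Laplacian eigenvalues are [0, 1, 3]; the algebraic connectivity is the second entry, 1. The eigenvalues sum to 4, which equals trace(L) = 2|E|. By the matrix-tree theorem the graph has (1/3) * product of the nonzero eigenvalues = 1 spanning tree.

1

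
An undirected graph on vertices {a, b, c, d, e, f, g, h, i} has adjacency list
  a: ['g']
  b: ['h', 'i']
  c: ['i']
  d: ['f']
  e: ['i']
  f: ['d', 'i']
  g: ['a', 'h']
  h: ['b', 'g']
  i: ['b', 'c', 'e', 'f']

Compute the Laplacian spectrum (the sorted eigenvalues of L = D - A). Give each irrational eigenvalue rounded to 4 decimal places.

Each diagonal entry of L is the vertex degree and each off-diagonal entry is -1 where an edge is present, 0 otherwise; in the order [a, b, c, d, e, f, g, h, i] the diagonal is [1, 2, 1, 1, 1, 2, 2, 2, 4]. L is symmetric positive semidefinite, so every eigenvalue is real and nonnegative. The eigenvalues sum to 16, which equals trace(L) = 2|E|.

[0, 0.1774, 0.5242, 1, 1, 2.1609, 2.4961, 3.4670, 5.1743]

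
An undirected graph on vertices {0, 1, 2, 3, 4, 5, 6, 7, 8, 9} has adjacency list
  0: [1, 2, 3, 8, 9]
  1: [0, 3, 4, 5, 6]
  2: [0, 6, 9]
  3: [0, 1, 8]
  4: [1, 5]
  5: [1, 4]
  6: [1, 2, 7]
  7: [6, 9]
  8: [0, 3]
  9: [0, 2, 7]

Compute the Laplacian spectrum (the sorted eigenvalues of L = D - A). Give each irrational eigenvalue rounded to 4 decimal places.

[0, 0.6572, 1.0112, 2.3380, 2.7531, 3, 3.3361, 4.6716, 5.5138, 6.7189]

Reading degrees in the order [0, 1, 2, 3, 4, 5, 6, 7, 8, 9] gives [5, 5, 3, 3, 2, 2, 3, 2, 2, 3]; set D = diag(5, 5, 3, 3, 2, 2, 3, 2, 2, 3) and form L = D - A. L is symmetric positive semidefinite, so every eigenvalue is real and nonnegative.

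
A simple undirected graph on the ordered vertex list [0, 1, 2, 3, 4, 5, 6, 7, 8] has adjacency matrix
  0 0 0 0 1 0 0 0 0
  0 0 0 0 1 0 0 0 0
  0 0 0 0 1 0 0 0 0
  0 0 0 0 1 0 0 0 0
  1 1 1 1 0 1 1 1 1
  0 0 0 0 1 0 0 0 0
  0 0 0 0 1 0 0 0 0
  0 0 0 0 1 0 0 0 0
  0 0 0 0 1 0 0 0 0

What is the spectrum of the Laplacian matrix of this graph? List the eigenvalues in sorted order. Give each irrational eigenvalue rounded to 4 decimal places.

[0, 1, 1, 1, 1, 1, 1, 1, 9]

Reading degrees in the order [0, 1, 2, 3, 4, 5, 6, 7, 8] gives [1, 1, 1, 1, 8, 1, 1, 1, 1]; set D = diag(1, 1, 1, 1, 8, 1, 1, 1, 1) and form L = D - A. The multiplicity of 0 as a Laplacian eigenvalue equals the number of connected components. The largest eigenvalue, 9, is at most the vertex count 9.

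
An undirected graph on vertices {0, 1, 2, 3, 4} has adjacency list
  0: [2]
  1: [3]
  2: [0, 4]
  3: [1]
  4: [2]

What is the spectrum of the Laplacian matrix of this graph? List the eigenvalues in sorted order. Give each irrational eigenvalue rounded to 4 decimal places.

Reading degrees in the order [0, 1, 2, 3, 4] gives [1, 1, 2, 1, 1]; set D = diag(1, 1, 2, 1, 1) and form L = D - A. L is symmetric positive semidefinite, so every eigenvalue is real and nonnegative. The 2 zero eigenvalues correspond to the 2 connected components. The largest eigenvalue, 3, is at most the vertex count 5. There are 2 zeros in the spectrum, matching the 2 components.

[0, 0, 1, 2, 3]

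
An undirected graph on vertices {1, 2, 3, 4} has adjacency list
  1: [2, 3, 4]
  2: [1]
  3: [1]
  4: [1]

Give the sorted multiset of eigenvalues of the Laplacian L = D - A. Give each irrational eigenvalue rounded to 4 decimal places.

[0, 1, 1, 4]

Each diagonal entry of L is the vertex degree and each off-diagonal entry is -1 where an edge is present, 0 otherwise; in the order [1, 2, 3, 4] the diagonal is [3, 1, 1, 1]. The multiplicity of 0 as a Laplacian eigenvalue equals the number of connected components. There is one zero in the spectrum, matching the 1 component.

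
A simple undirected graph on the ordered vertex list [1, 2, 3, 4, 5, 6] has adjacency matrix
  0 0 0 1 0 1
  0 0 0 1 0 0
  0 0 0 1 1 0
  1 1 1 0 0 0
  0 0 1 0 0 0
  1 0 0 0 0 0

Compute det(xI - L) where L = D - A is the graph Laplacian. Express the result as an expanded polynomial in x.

x^6 - 10x^5 + 35x^4 - 52x^3 + 31x^2 - 6x

With the vertex order [1, 2, 3, 4, 5, 6], the degrees are [2, 1, 2, 3, 1, 1], giving D = diag(2, 1, 2, 3, 1, 1) and L = D - A. Computing det(xI - L) by cofactor expansion (or equivalently via sum-over-permutations) gives x^6 - 10x^5 + 35x^4 - 52x^3 + 31x^2 - 6x. Since p(0) = det(-L) = 0, x divides p(x). By the matrix-tree theorem the graph has (1/6) * product of the nonzero eigenvalues = 1 spanning tree. There is one zero in the spectrum, matching the 1 component.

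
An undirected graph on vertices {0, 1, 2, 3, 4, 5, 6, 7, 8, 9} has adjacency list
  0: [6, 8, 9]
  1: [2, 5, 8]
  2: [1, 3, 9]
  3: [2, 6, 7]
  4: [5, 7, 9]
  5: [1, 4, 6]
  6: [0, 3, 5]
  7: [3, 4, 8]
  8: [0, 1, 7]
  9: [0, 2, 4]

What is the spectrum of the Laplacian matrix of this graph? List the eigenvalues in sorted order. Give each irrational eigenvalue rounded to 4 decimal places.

[0, 2, 2, 2, 2, 2, 5, 5, 5, 5]

Reading degrees in the order [0, 1, 2, 3, 4, 5, 6, 7, 8, 9] gives [3, 3, 3, 3, 3, 3, 3, 3, 3, 3]; set D = diag(3, 3, 3, 3, 3, 3, 3, 3, 3, 3) and form L = D - A. Diagonalising L (or applying a numerical eigensolver to the 10x10 matrix) gives the spectrum above. The largest eigenvalue, 5, is at most the vertex count 10.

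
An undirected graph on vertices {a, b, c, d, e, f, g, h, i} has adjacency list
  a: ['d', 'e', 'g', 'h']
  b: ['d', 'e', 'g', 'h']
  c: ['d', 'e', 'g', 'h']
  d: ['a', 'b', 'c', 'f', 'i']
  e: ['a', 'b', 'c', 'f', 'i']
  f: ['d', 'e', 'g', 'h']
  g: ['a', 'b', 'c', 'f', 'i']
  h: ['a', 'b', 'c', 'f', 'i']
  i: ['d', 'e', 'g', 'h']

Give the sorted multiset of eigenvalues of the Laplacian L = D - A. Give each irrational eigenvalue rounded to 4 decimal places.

Reading degrees in the order [a, b, c, d, e, f, g, h, i] gives [4, 4, 4, 5, 5, 4, 5, 5, 4]; set D = diag(4, 4, 4, 5, 5, 4, 5, 5, 4) and form L = D - A. Diagonalising L (or applying a numerical eigensolver to the 9x9 matrix) gives the spectrum above. By the matrix-tree theorem the graph has (1/9) * product of the nonzero eigenvalues = 32000 spanning trees.

[0, 4, 4, 4, 4, 5, 5, 5, 9]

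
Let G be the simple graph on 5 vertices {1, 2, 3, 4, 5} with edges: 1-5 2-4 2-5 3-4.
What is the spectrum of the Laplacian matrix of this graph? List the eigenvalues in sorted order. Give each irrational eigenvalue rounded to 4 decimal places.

[0, 0.3820, 1.3820, 2.6180, 3.6180]

With the vertex order [1, 2, 3, 4, 5], the degrees are [1, 2, 1, 2, 2], giving D = diag(1, 2, 1, 2, 2) and L = D - A. The multiplicity of 0 as a Laplacian eigenvalue equals the number of connected components. By the matrix-tree theorem the graph has (1/5) * product of the nonzero eigenvalues = 1 spanning tree.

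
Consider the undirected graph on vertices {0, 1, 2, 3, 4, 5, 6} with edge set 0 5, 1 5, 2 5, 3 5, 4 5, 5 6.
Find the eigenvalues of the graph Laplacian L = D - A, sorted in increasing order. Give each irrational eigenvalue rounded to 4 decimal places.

[0, 1, 1, 1, 1, 1, 7]

With the vertex order [0, 1, 2, 3, 4, 5, 6], the degrees are [1, 1, 1, 1, 1, 6, 1], giving D = diag(1, 1, 1, 1, 1, 6, 1) and L = D - A. Diagonalising L (or applying a numerical eigensolver to the 7x7 matrix) gives the spectrum above. The single zero eigenvalue shows the graph is connected. The largest eigenvalue, 7, is at most the vertex count 7. The eigenvalues sum to 12, which equals trace(L) = 2|E|.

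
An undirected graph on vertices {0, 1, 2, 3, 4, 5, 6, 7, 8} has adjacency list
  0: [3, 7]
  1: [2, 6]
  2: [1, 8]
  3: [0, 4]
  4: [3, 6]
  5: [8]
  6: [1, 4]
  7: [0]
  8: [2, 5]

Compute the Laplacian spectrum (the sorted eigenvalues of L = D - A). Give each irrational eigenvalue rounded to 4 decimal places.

[0, 0.1206, 0.4679, 1, 1.6527, 2.3473, 3, 3.5321, 3.8794]

Each diagonal entry of L is the vertex degree and each off-diagonal entry is -1 where an edge is present, 0 otherwise; in the order [0, 1, 2, 3, 4, 5, 6, 7, 8] the diagonal is [2, 2, 2, 2, 2, 1, 2, 1, 2]. Since every row of L sums to 0, the all-ones vector is in the kernel and 0 is an eigenvalue. The single zero eigenvalue shows the graph is connected. There is one zero in the spectrum, matching the 1 component.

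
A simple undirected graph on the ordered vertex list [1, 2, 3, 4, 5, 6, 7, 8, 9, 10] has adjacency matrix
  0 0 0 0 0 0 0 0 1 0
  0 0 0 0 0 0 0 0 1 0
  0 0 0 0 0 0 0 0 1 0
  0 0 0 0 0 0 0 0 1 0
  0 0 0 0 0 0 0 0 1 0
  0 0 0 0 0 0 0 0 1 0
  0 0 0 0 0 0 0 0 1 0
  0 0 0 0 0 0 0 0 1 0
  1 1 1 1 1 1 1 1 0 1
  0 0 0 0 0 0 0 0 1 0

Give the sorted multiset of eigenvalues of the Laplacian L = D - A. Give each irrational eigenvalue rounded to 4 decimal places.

With the vertex order [1, 2, 3, 4, 5, 6, 7, 8, 9, 10], the degrees are [1, 1, 1, 1, 1, 1, 1, 1, 9, 1], giving D = diag(1, 1, 1, 1, 1, 1, 1, 1, 9, 1) and L = D - A. L is symmetric positive semidefinite, so every eigenvalue is real and nonnegative. The single zero eigenvalue shows the graph is connected. The largest eigenvalue, 10, is at most the vertex count 10.

[0, 1, 1, 1, 1, 1, 1, 1, 1, 10]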